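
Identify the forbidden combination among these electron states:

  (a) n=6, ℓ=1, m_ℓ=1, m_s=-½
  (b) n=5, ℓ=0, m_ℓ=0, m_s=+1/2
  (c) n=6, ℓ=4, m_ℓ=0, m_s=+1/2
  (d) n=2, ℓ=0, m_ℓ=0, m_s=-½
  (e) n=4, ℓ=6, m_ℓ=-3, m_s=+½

(e) has ℓ = 6 ≥ n = 4, violating 0 ≤ ℓ ≤ n−1.
The remaining sets (a), (b), (c), (d) satisfy all four rules.

(e)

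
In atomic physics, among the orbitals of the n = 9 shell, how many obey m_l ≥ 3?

Orbitals with m_l ≥ 3, by l: l=3 → 1; l=4 → 2; l=5 → 3; l=6 → 4; l=7 → 5; l=8 → 6.
Total orbitals: 1 + 2 + 3 + 4 + 5 + 6 = 21.

21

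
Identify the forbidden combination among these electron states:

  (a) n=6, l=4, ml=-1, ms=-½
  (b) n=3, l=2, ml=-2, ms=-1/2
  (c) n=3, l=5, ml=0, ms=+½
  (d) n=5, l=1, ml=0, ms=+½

(c) has l = 5 ≥ n = 3, violating 0 ≤ l ≤ n−1.
The remaining sets (a), (b), (d) satisfy all four rules.

(c)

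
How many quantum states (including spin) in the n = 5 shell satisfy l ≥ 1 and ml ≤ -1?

Contributions: l=1 → 1; l=2 → 2; l=3 → 3; l=4 → 4.
Orbitals: 1 + 2 + 3 + 4 = 10. Each orbital carries two spin states, so 10 × 2 = 20 states.

20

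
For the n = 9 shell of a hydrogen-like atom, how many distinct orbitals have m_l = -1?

8

For n = 9, l ranges over 0 … 8.
Orbitals with m_l = -1, by l: l=1 → 1; l=2 → 1; l=3 → 1; l=4 → 1; l=5 → 1; l=6 → 1; l=7 → 1; l=8 → 1.
Total orbitals: 1 + 1 + 1 + 1 + 1 + 1 + 1 + 1 = 8.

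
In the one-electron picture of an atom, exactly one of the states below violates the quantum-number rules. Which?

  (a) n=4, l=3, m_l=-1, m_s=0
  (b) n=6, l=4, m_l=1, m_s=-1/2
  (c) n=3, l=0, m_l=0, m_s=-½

(a) has m_s = 0, but an electron's spin must be ±1/2.
The remaining sets (b), (c) satisfy all four rules.

(a)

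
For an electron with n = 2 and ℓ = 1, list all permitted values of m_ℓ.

-1, 0, 1

m_ℓ takes every integer from −ℓ to +ℓ. With ℓ = 1 that gives the 3 values -1, 0, 1.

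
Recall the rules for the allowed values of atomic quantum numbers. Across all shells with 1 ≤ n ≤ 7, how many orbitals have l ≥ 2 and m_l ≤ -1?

Count contributing orbitals for each principal shell:
n=3 → 2; n=4 → 5; n=5 → 9; n=6 → 14; n=7 → 20.
Total orbitals: 2 + 5 + 9 + 14 + 20 = 50.

50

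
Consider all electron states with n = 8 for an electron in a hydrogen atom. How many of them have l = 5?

22

Go through l = 0, …, 7 (the values permitted for n = 8).
Orbitals with l = 5, by l: l=5 → 11.
Orbitals: 11. Each orbital carries two spin states, so 11 × 2 = 22 states.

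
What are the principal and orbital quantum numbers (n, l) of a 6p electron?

n = 6, l = 1

The leading integer gives n = 6; the letter 'p' means l = 1.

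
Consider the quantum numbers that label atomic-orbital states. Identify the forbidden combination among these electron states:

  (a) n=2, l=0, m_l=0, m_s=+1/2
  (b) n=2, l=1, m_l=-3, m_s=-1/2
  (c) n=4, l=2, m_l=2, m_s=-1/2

(b)

(b) has |m_l| = 3 > l = 1, violating −l ≤ m_l ≤ l.
The remaining sets (a), (c) satisfy all four rules.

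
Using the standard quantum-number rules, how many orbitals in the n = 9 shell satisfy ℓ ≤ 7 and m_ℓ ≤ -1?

28

Orbitals with ℓ ≤ 7 and m_ℓ ≤ -1, by ℓ: ℓ=1 → 1; ℓ=2 → 2; ℓ=3 → 3; ℓ=4 → 4; ℓ=5 → 5; ℓ=6 → 6; ℓ=7 → 7.
Total orbitals: 1 + 2 + 3 + 4 + 5 + 6 + 7 = 28.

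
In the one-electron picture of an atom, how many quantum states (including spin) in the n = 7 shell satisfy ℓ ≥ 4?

66

Orbitals with ℓ ≥ 4, by ℓ: ℓ=4 → 9; ℓ=5 → 11; ℓ=6 → 13.
Orbitals: 9 + 11 + 13 = 33. Each orbital carries two spin states, so 33 × 2 = 66 states.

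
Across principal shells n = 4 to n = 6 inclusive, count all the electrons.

154

Shell n has n² orbitals: 4²=16 + 5²=25 + 6²=36 = 77 orbitals.
Two spin states per orbital: 2 × 77 = 154 electrons.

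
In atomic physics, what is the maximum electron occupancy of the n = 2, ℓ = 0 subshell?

A subshell with ℓ = 0 has 2ℓ+1 = 1 orbital, each holding 2 electrons (spin ±1/2), so 1 × 2 = 2.

2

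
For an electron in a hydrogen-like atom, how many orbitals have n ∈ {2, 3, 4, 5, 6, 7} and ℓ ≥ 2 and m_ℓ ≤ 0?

65

For each n in the range, tally the orbitals obeying ℓ ≥ 2 and m_ℓ ≤ 0:
n=3 → 3; n=4 → 7; n=5 → 12; n=6 → 18; n=7 → 25.
Total orbitals: 3 + 7 + 12 + 18 + 25 = 65.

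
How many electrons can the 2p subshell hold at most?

A subshell with l = 1 has 2l+1 = 3 orbitals, each holding 2 electrons (spin ±1/2), so 3 × 2 = 6.

6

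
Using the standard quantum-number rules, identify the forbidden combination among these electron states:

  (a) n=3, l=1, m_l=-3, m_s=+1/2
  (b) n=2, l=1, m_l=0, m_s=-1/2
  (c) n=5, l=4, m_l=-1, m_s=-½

(a) has |m_l| = 3 > l = 1, violating −l ≤ m_l ≤ l.
The remaining sets (b), (c) satisfy all four rules.

(a)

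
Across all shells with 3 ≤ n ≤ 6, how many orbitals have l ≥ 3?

50

Go shell by shell, enumerating (l, ml) with l ≥ 3:
n=4 → 7; n=5 → 16; n=6 → 27.
Total orbitals: 7 + 16 + 27 = 50.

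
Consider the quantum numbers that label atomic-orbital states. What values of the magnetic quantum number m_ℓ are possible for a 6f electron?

-3, -2, -1, 0, 1, 2, 3

The 6f subshell has ℓ = 3, and m_ℓ takes every integer from −ℓ to +ℓ. With ℓ = 3 that gives the 7 values -3, -2, -1, 0, 1, 2, 3.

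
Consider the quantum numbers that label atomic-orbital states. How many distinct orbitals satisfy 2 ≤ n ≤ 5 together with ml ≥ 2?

10

Per-shell orbital counts meeting the constraint:
n=3 → 1; n=4 → 3; n=5 → 6.
Total orbitals: 1 + 3 + 6 = 10.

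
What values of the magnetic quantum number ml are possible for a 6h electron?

-5, -4, -3, -2, -1, 0, 1, 2, 3, 4, 5

The 6h subshell has l = 5, and ml takes every integer from −l to +l. With l = 5 that gives the 11 values -5, -4, -3, -2, -1, 0, 1, 2, 3, 4, 5.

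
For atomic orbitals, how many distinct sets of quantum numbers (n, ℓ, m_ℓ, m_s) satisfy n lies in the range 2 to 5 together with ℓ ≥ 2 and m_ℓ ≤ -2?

Per-shell orbital counts meeting the constraint:
n=3 → 1; n=4 → 3; n=5 → 6.
Orbitals: 1 + 3 + 6 = 10. Including both spin states (m_s = ±1/2) gives 2 × 10 = 20 states.

20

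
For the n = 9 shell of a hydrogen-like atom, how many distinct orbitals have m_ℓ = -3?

6

The (ℓ, m_ℓ) pairs meeting m_ℓ = -3 give: ℓ=3 → 1; ℓ=4 → 1; ℓ=5 → 1; ℓ=6 → 1; ℓ=7 → 1; ℓ=8 → 1.
Total orbitals: 1 + 1 + 1 + 1 + 1 + 1 = 6.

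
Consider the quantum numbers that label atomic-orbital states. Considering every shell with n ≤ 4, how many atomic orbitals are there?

Total orbitals = 1² + 2² + 3² + 4² = 30.

30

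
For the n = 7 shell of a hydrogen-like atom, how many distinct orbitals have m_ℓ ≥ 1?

The (ℓ, m_ℓ) pairs meeting m_ℓ ≥ 1 give: ℓ=1 → 1; ℓ=2 → 2; ℓ=3 → 3; ℓ=4 → 4; ℓ=5 → 5; ℓ=6 → 6.
Total orbitals: 1 + 2 + 3 + 4 + 5 + 6 = 21.

21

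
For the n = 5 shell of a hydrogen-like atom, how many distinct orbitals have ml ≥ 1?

10

Go through l = 0, …, 4 (the values permitted for n = 5).
The (l, ml) pairs meeting ml ≥ 1 give: l=1 → 1; l=2 → 2; l=3 → 3; l=4 → 4.
Total orbitals: 1 + 2 + 3 + 4 = 10.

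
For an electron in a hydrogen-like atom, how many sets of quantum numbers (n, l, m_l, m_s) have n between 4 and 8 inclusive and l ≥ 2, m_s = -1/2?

For each n in the range, tally the orbitals obeying l ≥ 2:
n=4 → 12; n=5 → 21; n=6 → 32; n=7 → 45; n=8 → 60.
Orbitals: 12 + 21 + 32 + 45 + 60 = 170. With m_s fixed to -1/2 there is one state per orbital, so 170 states.

170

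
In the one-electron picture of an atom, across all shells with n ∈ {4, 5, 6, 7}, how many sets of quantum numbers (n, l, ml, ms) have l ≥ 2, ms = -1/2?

Go shell by shell, enumerating (l, ml) with l ≥ 2:
n=4 → 12; n=5 → 21; n=6 → 32; n=7 → 45.
Orbitals: 12 + 21 + 32 + 45 = 110. With ms fixed to -1/2 there is one state per orbital, so 110 states.

110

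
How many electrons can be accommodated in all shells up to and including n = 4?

60

Total orbitals = 1² + 2² + 3² + 4² = 30. Doubling for spin gives 60 electrons.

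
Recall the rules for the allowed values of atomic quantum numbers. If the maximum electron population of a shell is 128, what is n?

2n² = 128 ⇒ n² = 64 ⇒ n = 8.

n = 8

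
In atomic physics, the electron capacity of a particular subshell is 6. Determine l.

2(2l+1) = 6 ⇒ 2l+1 = 3 ⇒ l = 1.

l = 1 (p)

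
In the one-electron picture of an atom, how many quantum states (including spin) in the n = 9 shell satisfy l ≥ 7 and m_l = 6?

Go through l = 0, …, 8 (the values permitted for n = 9).
Contributions: l=7 → 1; l=8 → 1.
Orbitals: 1 + 1 = 2. Each orbital carries two spin states, so 2 × 2 = 4 states.

4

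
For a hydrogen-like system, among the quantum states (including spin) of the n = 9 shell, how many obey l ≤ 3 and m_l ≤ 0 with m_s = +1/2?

10

The n = 9 shell has l = 0 through 8; check each.
Per l-value: l=0 → 1; l=1 → 2; l=2 → 3; l=3 → 4.
Orbitals: 1 + 2 + 3 + 4 = 10. With m_s fixed to a single value there is one state per orbital, giving 10 states.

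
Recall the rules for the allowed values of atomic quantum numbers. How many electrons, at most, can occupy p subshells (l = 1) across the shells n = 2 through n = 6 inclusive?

30

A p subshell (l = 1) exists for every n ≥ 2, so shells n = 2, 3, 4, 5, 6 each contribute one — 5 subshells.
Since each p subshell holds 2(2·1+1) = 6 electrons, the total is 5 × 6 = 30.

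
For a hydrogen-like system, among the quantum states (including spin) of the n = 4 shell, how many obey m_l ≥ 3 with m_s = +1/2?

The n = 4 shell has l = 0 through 3; check each.
Orbitals with m_l ≥ 3, by l: l=3 → 1.
Orbitals: 1. With m_s fixed to a single value there is one state per orbital, giving 1 state.

1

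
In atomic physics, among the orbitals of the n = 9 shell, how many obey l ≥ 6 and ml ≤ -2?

For n = 9, l ranges over 0 … 8.
Per l-value: l=6 → 5; l=7 → 6; l=8 → 7.
Total orbitals: 5 + 6 + 7 = 18.

18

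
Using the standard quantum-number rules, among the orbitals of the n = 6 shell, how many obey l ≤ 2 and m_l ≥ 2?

1

For n = 6, l ranges over 0 … 5.
The (l, m_l) pairs meeting l ≤ 2 and m_l ≥ 2 give: l=2 → 1.
Total orbitals: 1.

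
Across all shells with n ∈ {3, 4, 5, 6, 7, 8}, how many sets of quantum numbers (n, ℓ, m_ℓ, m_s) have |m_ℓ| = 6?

Count contributing orbitals for each principal shell:
n=7 → 2; n=8 → 4.
Orbitals: 2 + 4 = 6. Including both spin states (m_s = ±1/2) gives 2 × 6 = 12 states.

12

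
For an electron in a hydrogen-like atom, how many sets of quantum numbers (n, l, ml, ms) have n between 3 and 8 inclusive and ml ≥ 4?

Work shell by shell — for each n, count the (l, ml) pairs that satisfy ml ≥ 4:
n=5 → 1; n=6 → 3; n=7 → 6; n=8 → 10.
Orbitals: 1 + 3 + 6 + 10 = 20. Including both spin states (ms = ±1/2) gives 2 × 20 = 40 states.

40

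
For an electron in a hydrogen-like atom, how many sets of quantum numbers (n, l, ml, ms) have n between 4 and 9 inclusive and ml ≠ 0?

464

Work shell by shell — for each n, count the (l, ml) pairs that satisfy ml ≠ 0:
n=4 → 12; n=5 → 20; n=6 → 30; n=7 → 42; n=8 → 56; n=9 → 72.
Orbitals: 12 + 20 + 30 + 42 + 56 + 72 = 232. Including both spin states (ms = ±1/2) gives 2 × 232 = 464 states.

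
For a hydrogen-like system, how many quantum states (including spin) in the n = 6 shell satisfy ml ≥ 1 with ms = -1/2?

Per l-value: l=1 → 1; l=2 → 2; l=3 → 3; l=4 → 4; l=5 → 5.
Orbitals: 1 + 2 + 3 + 4 + 5 = 15. With ms fixed to a single value there is one state per orbital, giving 15 states.

15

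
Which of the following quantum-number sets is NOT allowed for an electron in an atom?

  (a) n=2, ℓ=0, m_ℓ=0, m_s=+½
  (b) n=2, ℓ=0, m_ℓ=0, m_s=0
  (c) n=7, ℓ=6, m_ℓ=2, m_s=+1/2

(b)

(b) has m_s = 0, but an electron's spin must be ±1/2.
The remaining sets (a), (c) satisfy all four rules.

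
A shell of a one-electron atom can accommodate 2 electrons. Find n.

n = 1

2n² = 2 ⇒ n² = 1 ⇒ n = 1.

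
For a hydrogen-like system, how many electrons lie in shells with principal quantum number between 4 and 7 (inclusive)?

Shell n has n² orbitals: 4²=16 + 5²=25 + 6²=36 + 7²=49 = 126 orbitals.
Two spin states per orbital: 2 × 126 = 252 electrons.

252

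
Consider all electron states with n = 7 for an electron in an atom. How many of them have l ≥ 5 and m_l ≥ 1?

Go through l = 0, …, 6 (the values permitted for n = 7).
Per l-value: l=5 → 5; l=6 → 6.
Orbitals: 5 + 6 = 11. Each orbital carries two spin states, so 11 × 2 = 22 states.

22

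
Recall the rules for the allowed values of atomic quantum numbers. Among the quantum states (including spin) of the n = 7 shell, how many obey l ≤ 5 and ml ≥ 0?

42

Go through l = 0, …, 6 (the values permitted for n = 7).
Orbitals with l ≤ 5 and ml ≥ 0, by l: l=0 → 1; l=1 → 2; l=2 → 3; l=3 → 4; l=4 → 5; l=5 → 6.
Orbitals: 1 + 2 + 3 + 4 + 5 + 6 = 21. Each orbital carries two spin states, so 21 × 2 = 42 states.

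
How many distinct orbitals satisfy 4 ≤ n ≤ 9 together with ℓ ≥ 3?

217

Treat each shell separately and count matching orbitals:
n=4 → 7; n=5 → 16; n=6 → 27; n=7 → 40; n=8 → 55; n=9 → 72.
Total orbitals: 7 + 16 + 27 + 40 + 55 + 72 = 217.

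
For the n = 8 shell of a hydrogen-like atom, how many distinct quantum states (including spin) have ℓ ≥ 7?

With n = 8 the allowed ℓ are 0, 1, …, 7.
Contributions: ℓ=7 → 15.
Orbitals: 15. Each orbital carries two spin states, so 15 × 2 = 30 states.

30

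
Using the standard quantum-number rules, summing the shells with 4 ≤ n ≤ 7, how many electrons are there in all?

Shell n has n² orbitals: 4²=16 + 5²=25 + 6²=36 + 7²=49 = 126 orbitals.
Two spin states per orbital: 2 × 126 = 252 electrons.

252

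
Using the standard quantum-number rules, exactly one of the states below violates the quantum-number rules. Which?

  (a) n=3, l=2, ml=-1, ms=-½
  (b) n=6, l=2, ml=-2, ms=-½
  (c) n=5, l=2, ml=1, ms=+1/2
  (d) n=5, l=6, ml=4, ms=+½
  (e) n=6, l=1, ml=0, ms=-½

(d)

(d) has l = 6 ≥ n = 5, violating 0 ≤ l ≤ n−1.
The remaining sets (a), (b), (c), (e) satisfy all four rules.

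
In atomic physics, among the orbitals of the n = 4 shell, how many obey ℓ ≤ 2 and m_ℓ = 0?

3

The n = 4 shell has ℓ = 0 through 3; check each.
Contributions: ℓ=0 → 1; ℓ=1 → 1; ℓ=2 → 1.
Total orbitals: 1 + 1 + 1 = 3.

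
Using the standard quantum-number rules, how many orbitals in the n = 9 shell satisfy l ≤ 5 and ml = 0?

With n = 9 the allowed l are 0, 1, …, 8.
Per l-value: l=0 → 1; l=1 → 1; l=2 → 1; l=3 → 1; l=4 → 1; l=5 → 1.
Total orbitals: 1 + 1 + 1 + 1 + 1 + 1 = 6.

6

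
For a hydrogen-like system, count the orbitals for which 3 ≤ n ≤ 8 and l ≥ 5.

74

Work shell by shell — for each n, count the (l, m_l) pairs that satisfy l ≥ 5:
n=6 → 11; n=7 → 24; n=8 → 39.
Total orbitals: 11 + 24 + 39 = 74.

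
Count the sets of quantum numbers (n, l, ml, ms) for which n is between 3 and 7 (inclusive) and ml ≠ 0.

220

Go shell by shell, enumerating (l, ml) with ml ≠ 0:
n=3 → 6; n=4 → 12; n=5 → 20; n=6 → 30; n=7 → 42.
Orbitals: 6 + 12 + 20 + 30 + 42 = 110. Including both spin states (ms = ±1/2) gives 2 × 110 = 220 states.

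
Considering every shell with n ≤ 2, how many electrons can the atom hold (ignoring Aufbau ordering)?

10

Total orbitals = 1² + 2² = 5. Doubling for spin gives 10 electrons.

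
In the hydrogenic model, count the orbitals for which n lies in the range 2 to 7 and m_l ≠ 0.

Treat each shell separately and count matching orbitals:
n=2 → 2; n=3 → 6; n=4 → 12; n=5 → 20; n=6 → 30; n=7 → 42.
Total orbitals: 2 + 6 + 12 + 20 + 30 + 42 = 112.

112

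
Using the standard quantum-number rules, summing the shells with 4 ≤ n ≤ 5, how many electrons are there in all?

82

Shell n has n² orbitals: 4²=16 + 5²=25 = 41 orbitals.
Two spin states per orbital: 2 × 41 = 82 electrons.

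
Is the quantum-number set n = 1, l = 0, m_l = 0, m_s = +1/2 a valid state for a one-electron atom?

n = 1 is a positive integer. l = 0 satisfies 0 ≤ l ≤ n−1 = 0. m_l = 0 lies in the range −l … +l (here 0). m_s = +1/2 is one of ±1/2.
All four constraints are satisfied.

Yes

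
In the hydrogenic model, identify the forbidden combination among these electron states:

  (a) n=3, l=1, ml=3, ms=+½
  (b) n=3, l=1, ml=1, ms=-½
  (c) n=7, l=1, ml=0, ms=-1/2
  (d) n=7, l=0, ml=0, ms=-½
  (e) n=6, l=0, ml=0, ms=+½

(a) has |ml| = 3 > l = 1, violating −l ≤ ml ≤ l.
The remaining sets (b), (c), (d), (e) satisfy all four rules.

(a)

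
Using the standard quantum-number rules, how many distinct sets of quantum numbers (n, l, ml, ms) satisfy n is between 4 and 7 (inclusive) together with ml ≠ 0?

208

Per-shell orbital counts meeting the constraint:
n=4 → 12; n=5 → 20; n=6 → 30; n=7 → 42.
Orbitals: 12 + 20 + 30 + 42 = 104. Including both spin states (ms = ±1/2) gives 2 × 104 = 208 states.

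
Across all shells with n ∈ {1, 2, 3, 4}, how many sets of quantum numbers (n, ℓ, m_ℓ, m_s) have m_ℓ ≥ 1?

Per-shell orbital counts meeting the constraint:
n=2 → 1; n=3 → 3; n=4 → 6.
Orbitals: 1 + 3 + 6 = 10. Including both spin states (m_s = ±1/2) gives 2 × 10 = 20 states.

20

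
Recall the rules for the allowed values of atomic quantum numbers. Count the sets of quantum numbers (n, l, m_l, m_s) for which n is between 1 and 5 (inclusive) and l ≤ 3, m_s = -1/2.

46

Per-shell orbital counts meeting the constraint:
n=1 → 1; n=2 → 4; n=3 → 9; n=4 → 16; n=5 → 16.
Orbitals: 1 + 4 + 9 + 16 + 16 = 46. With m_s fixed to -1/2 there is one state per orbital, so 46 states.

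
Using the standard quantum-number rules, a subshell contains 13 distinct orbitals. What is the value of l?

l = 6 (i)

2l+1 = 13 gives l = 6.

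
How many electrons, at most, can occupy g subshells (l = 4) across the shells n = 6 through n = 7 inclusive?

36

A g subshell (l = 4) exists for every n ≥ 5, so shells n = 6, 7 each contribute one — 2 subshells.
Since each g subshell holds 2(2·4+1) = 18 electrons, the total is 2 × 18 = 36.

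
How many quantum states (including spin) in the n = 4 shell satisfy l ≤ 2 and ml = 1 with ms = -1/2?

For n = 4, l ranges over 0 … 3.
Per l-value: l=1 → 1; l=2 → 1.
Orbitals: 1 + 1 = 2. With ms fixed to a single value there is one state per orbital, giving 2 states.

2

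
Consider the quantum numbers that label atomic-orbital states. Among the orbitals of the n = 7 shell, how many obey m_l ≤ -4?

The n = 7 shell has l = 0 through 6; check each.
Orbitals with m_l ≤ -4, by l: l=4 → 1; l=5 → 2; l=6 → 3.
Total orbitals: 1 + 2 + 3 = 6.

6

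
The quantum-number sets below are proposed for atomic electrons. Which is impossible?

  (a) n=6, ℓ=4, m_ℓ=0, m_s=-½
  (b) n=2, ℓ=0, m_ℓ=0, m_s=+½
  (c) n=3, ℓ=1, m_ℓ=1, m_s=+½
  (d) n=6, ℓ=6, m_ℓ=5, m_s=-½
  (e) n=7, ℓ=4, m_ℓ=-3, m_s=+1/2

(d) has ℓ = 6 ≥ n = 6, violating 0 ≤ ℓ ≤ n−1.
The remaining sets (a), (b), (c), (e) satisfy all four rules.

(d)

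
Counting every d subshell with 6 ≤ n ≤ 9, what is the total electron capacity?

A d subshell (l = 2) exists for every n ≥ 3, so shells n = 6, 7, 8, 9 each contribute one — 4 subshells.
Since each d subshell holds 2(2·2+1) = 10 electrons, the total is 4 × 10 = 40.

40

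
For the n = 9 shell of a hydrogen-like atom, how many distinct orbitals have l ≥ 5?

56

The n = 9 shell has l = 0 through 8; check each.
The (l, m_l) pairs meeting l ≥ 5 give: l=5 → 11; l=6 → 13; l=7 → 15; l=8 → 17.
Total orbitals: 11 + 13 + 15 + 17 = 56.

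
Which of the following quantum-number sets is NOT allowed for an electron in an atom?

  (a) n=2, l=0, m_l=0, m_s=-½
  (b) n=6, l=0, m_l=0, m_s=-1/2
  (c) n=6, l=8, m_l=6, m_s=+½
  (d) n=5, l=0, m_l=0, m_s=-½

(c)

(c) has l = 8 ≥ n = 6, violating 0 ≤ l ≤ n−1.
The remaining sets (a), (b), (d) satisfy all four rules.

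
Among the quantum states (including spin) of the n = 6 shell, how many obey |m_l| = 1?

Go through l = 0, …, 5 (the values permitted for n = 6).
The (l, m_l) pairs meeting |m_l| = 1 give: l=1 → 2; l=2 → 2; l=3 → 2; l=4 → 2; l=5 → 2.
Orbitals: 2 + 2 + 2 + 2 + 2 = 10. Each orbital carries two spin states, so 10 × 2 = 20 states.

20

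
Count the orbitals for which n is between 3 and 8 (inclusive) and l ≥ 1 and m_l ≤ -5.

10

Count contributing orbitals for each principal shell:
n=6 → 1; n=7 → 3; n=8 → 6.
Total orbitals: 1 + 3 + 6 = 10.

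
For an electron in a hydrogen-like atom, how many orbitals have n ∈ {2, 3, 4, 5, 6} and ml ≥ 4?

4

Per-shell orbital counts meeting the constraint:
n=5 → 1; n=6 → 3.
Total orbitals: 1 + 3 = 4.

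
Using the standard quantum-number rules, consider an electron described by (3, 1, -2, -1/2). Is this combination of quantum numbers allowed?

No

The magnetic quantum number must satisfy −l ≤ ml ≤ l. With l = 1, ml can only be -1, 0, 1, so ml = -2 is forbidden.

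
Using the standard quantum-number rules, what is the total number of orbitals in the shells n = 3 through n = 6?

Shell n has n² orbitals: 3²=9 + 4²=16 + 5²=25 + 6²=36 = 86 orbitals.

86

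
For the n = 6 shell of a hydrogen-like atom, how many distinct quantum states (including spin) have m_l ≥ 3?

12

Contributions: l=3 → 1; l=4 → 2; l=5 → 3.
Orbitals: 1 + 2 + 3 = 6. Each orbital carries two spin states, so 6 × 2 = 12 states.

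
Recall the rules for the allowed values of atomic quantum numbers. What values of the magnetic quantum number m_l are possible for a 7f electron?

The 7f subshell has l = 3, and m_l takes every integer from −l to +l. With l = 3 that gives the 7 values -3, -2, -1, 0, 1, 2, 3.

-3, -2, -1, 0, 1, 2, 3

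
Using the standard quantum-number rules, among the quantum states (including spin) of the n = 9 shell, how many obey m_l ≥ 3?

42

Per l-value: l=3 → 1; l=4 → 2; l=5 → 3; l=6 → 4; l=7 → 5; l=8 → 6.
Orbitals: 1 + 2 + 3 + 4 + 5 + 6 = 21. Each orbital carries two spin states, so 21 × 2 = 42 states.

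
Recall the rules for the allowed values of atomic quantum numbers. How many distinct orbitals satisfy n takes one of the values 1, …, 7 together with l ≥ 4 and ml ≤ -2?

22

Work shell by shell — for each n, count the (l, ml) pairs that satisfy l ≥ 4 and ml ≤ -2:
n=5 → 3; n=6 → 7; n=7 → 12.
Total orbitals: 3 + 7 + 12 = 22.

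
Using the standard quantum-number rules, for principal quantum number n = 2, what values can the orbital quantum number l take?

l is an integer with 0 ≤ l ≤ n−1, so for n = 2: l = 0, 1.

0, 1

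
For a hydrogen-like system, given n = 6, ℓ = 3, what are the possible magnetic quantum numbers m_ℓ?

m_ℓ takes every integer from −ℓ to +ℓ. With ℓ = 3 that gives the 7 values -3, -2, -1, 0, 1, 2, 3.

-3, -2, -1, 0, 1, 2, 3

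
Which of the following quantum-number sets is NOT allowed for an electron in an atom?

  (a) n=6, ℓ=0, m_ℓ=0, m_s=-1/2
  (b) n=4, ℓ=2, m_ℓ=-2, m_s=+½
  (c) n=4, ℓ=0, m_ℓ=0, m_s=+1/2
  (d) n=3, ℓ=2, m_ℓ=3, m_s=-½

(d) has |m_ℓ| = 3 > ℓ = 2, violating −ℓ ≤ m_ℓ ≤ ℓ.
The remaining sets (a), (b), (c) satisfy all four rules.

(d)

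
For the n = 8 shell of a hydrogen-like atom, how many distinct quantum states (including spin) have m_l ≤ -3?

The (l, m_l) pairs meeting m_l ≤ -3 give: l=3 → 1; l=4 → 2; l=5 → 3; l=6 → 4; l=7 → 5.
Orbitals: 1 + 2 + 3 + 4 + 5 = 15. Each orbital carries two spin states, so 15 × 2 = 30 states.

30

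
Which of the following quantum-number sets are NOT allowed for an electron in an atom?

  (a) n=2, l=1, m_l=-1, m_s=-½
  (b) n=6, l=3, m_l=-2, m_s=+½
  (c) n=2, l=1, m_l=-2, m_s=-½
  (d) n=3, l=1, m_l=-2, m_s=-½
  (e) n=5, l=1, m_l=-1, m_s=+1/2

(c) has |m_l| = 2 > l = 1, violating −l ≤ m_l ≤ l.
(d) has |m_l| = 2 > l = 1, violating −l ≤ m_l ≤ l.
The remaining sets (a), (b), (e) satisfy all four rules.

(c) and (d)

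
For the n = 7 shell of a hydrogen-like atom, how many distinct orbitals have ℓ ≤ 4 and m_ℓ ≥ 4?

1

Per ℓ-value: ℓ=4 → 1.
Total orbitals: 1.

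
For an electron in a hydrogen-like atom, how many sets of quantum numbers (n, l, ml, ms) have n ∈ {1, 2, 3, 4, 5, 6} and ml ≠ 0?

140

Go shell by shell, enumerating (l, ml) with ml ≠ 0:
n=2 → 2; n=3 → 6; n=4 → 12; n=5 → 20; n=6 → 30.
Orbitals: 2 + 6 + 12 + 20 + 30 = 70. Including both spin states (ms = ±1/2) gives 2 × 70 = 140 states.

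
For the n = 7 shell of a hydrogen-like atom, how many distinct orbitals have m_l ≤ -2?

15

Contributions: l=2 → 1; l=3 → 2; l=4 → 3; l=5 → 4; l=6 → 5.
Total orbitals: 1 + 2 + 3 + 4 + 5 = 15.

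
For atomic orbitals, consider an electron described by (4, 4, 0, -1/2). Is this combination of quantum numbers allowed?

The orbital quantum number must satisfy 0 ≤ l ≤ n−1. With n = 4 the allowed l values are 0, 1, 2, 3, so l = 4 is out of range.

No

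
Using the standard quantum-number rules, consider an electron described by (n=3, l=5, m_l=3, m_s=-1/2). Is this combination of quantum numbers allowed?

The orbital quantum number must satisfy 0 ≤ l ≤ n−1. With n = 3 the allowed l values are 0, 1, 2, so l = 5 is out of range.

Not allowed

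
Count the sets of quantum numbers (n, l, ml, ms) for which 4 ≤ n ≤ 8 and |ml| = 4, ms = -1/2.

20

Go shell by shell, enumerating (l, ml) with |ml| = 4:
n=5 → 2; n=6 → 4; n=7 → 6; n=8 → 8.
Orbitals: 2 + 4 + 6 + 8 = 20. With ms fixed to -1/2 there is one state per orbital, so 20 states.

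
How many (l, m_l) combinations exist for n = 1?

1

The n = 1 shell contains n² = 1² = 1 orbital.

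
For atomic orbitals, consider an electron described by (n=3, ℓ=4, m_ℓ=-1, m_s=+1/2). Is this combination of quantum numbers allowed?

No

The orbital quantum number must satisfy 0 ≤ ℓ ≤ n−1. With n = 3 the allowed ℓ values are 0, 1, 2, so ℓ = 4 is out of range.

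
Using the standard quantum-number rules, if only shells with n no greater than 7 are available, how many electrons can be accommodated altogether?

Total orbitals = 1² + 2² + 3² + 4² + 5² + 6² + 7² = 140. Doubling for spin gives 280 electrons.

280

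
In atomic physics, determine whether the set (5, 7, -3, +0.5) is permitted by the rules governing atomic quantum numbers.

Not allowed

The orbital quantum number must satisfy 0 ≤ l ≤ n−1. With n = 5 the allowed l values are 0, 1, 2, 3, 4, so l = 7 is out of range.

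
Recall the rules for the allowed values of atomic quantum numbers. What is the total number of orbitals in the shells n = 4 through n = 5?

Shell n has n² orbitals: 4²=16 + 5²=25 = 41 orbitals.

41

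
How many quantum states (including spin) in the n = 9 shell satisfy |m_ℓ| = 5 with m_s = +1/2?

Orbitals with |m_ℓ| = 5, by ℓ: ℓ=5 → 2; ℓ=6 → 2; ℓ=7 → 2; ℓ=8 → 2.
Orbitals: 2 + 2 + 2 + 2 = 8. With m_s fixed to a single value there is one state per orbital, giving 8 states.

8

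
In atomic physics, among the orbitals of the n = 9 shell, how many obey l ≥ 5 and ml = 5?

With n = 9 the allowed l are 0, 1, …, 8.
The (l, ml) pairs meeting l ≥ 5 and ml = 5 give: l=5 → 1; l=6 → 1; l=7 → 1; l=8 → 1.
Total orbitals: 1 + 1 + 1 + 1 = 4.

4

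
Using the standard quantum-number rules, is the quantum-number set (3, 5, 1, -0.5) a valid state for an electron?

No

The orbital quantum number must satisfy 0 ≤ l ≤ n−1. With n = 3 the allowed l values are 0, 1, 2, so l = 5 is out of range.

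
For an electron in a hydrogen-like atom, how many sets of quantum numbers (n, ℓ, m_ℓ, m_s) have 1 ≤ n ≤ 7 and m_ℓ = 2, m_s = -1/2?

Per-shell orbital counts meeting the constraint:
n=3 → 1; n=4 → 2; n=5 → 3; n=6 → 4; n=7 → 5.
Orbitals: 1 + 2 + 3 + 4 + 5 = 15. With m_s fixed to -1/2 there is one state per orbital, so 15 states.

15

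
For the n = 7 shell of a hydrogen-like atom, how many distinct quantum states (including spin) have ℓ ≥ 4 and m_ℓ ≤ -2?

24

Contributions: ℓ=4 → 3; ℓ=5 → 4; ℓ=6 → 5.
Orbitals: 3 + 4 + 5 = 12. Each orbital carries two spin states, so 12 × 2 = 24 states.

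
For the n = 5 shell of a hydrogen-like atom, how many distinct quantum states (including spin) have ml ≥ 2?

The n = 5 shell has l = 0 through 4; check each.
Per l-value: l=2 → 1; l=3 → 2; l=4 → 3.
Orbitals: 1 + 2 + 3 = 6. Each orbital carries two spin states, so 6 × 2 = 12 states.

12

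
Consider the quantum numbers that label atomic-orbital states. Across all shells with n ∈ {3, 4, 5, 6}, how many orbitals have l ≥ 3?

50

Work shell by shell — for each n, count the (l, ml) pairs that satisfy l ≥ 3:
n=4 → 7; n=5 → 16; n=6 → 27.
Total orbitals: 7 + 16 + 27 = 50.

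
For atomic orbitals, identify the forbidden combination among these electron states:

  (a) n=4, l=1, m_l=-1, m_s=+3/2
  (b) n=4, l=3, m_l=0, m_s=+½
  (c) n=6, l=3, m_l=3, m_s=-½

(a) has m_s = +3/2, but an electron's spin must be ±1/2.
The remaining sets (b), (c) satisfy all four rules.

(a)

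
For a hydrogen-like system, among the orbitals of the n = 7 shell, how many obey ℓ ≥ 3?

40

With n = 7 the allowed ℓ are 0, 1, …, 6.
Per ℓ-value: ℓ=3 → 7; ℓ=4 → 9; ℓ=5 → 11; ℓ=6 → 13.
Total orbitals: 7 + 9 + 11 + 13 = 40.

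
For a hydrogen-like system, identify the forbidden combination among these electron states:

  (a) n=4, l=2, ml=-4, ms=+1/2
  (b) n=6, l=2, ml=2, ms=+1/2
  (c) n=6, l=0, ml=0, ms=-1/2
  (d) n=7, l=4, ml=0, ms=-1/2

(a)

(a) has |ml| = 4 > l = 2, violating −l ≤ ml ≤ l.
The remaining sets (b), (c), (d) satisfy all four rules.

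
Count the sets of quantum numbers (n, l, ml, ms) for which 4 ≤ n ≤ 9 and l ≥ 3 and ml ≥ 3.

For each n in the range, tally the orbitals obeying l ≥ 3 and ml ≥ 3:
n=4 → 1; n=5 → 3; n=6 → 6; n=7 → 10; n=8 → 15; n=9 → 21.
Orbitals: 1 + 3 + 6 + 10 + 15 + 21 = 56. Including both spin states (ms = ±1/2) gives 2 × 56 = 112 states.

112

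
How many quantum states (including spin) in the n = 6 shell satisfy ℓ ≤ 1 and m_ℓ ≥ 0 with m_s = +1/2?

3

Orbitals with ℓ ≤ 1 and m_ℓ ≥ 0, by ℓ: ℓ=0 → 1; ℓ=1 → 2.
Orbitals: 1 + 2 = 3. With m_s fixed to a single value there is one state per orbital, giving 3 states.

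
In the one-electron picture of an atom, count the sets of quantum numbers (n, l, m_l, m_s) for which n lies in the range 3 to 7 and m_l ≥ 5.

8

Go shell by shell, enumerating (l, m_l) with m_l ≥ 5:
n=6 → 1; n=7 → 3.
Orbitals: 1 + 3 = 4. Including both spin states (m_s = ±1/2) gives 2 × 4 = 8 states.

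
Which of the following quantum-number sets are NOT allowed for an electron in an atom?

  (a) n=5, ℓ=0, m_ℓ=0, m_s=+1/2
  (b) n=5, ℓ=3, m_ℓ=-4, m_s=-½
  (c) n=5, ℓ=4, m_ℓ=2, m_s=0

(b) has |m_ℓ| = 4 > ℓ = 3, violating −ℓ ≤ m_ℓ ≤ ℓ.
(c) has m_s = 0, but an electron's spin must be ±1/2.
The remaining set (a) satisfies all four rules.

(b) and (c)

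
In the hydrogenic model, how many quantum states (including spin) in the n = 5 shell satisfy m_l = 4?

2

For n = 5, l ranges over 0 … 4.
Contributions: l=4 → 1.
Orbitals: 1. Each orbital carries two spin states, so 1 × 2 = 2 states.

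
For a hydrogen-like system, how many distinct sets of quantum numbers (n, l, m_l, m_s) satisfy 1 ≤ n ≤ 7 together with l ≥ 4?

124

Count contributing orbitals for each principal shell:
n=5 → 9; n=6 → 20; n=7 → 33.
Orbitals: 9 + 20 + 33 = 62. Including both spin states (m_s = ±1/2) gives 2 × 62 = 124 states.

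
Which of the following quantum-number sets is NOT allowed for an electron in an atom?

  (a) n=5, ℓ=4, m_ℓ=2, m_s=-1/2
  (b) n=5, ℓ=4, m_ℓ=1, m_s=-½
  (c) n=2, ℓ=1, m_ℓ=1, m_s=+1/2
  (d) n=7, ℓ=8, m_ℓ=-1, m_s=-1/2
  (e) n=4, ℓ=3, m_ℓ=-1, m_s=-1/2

(d)

(d) has ℓ = 8 ≥ n = 7, violating 0 ≤ ℓ ≤ n−1.
The remaining sets (a), (b), (c), (e) satisfy all four rules.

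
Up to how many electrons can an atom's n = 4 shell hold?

A shell holds 2n² electrons: 2 × 4² = 2 × 16 = 32.

32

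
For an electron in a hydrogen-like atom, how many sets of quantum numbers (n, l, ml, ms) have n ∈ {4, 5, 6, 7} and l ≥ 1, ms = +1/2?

122

Go shell by shell, enumerating (l, ml) with l ≥ 1:
n=4 → 15; n=5 → 24; n=6 → 35; n=7 → 48.
Orbitals: 15 + 24 + 35 + 48 = 122. With ms fixed to +1/2 there is one state per orbital, so 122 states.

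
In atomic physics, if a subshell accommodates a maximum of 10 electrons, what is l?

l = 2

2(2l+1) = 10 ⇒ 2l+1 = 5 ⇒ l = 2.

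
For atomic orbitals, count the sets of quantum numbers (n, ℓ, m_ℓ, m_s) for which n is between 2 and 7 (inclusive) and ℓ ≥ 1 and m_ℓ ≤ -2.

70

For each n in the range, tally the orbitals obeying ℓ ≥ 1 and m_ℓ ≤ -2:
n=3 → 1; n=4 → 3; n=5 → 6; n=6 → 10; n=7 → 15.
Orbitals: 1 + 3 + 6 + 10 + 15 = 35. Including both spin states (m_s = ±1/2) gives 2 × 35 = 70 states.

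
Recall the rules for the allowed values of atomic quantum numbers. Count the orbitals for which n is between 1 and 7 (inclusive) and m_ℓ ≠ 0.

112

For each n in the range, tally the orbitals obeying m_ℓ ≠ 0:
n=2 → 2; n=3 → 6; n=4 → 12; n=5 → 20; n=6 → 30; n=7 → 42.
Total orbitals: 2 + 6 + 12 + 20 + 30 + 42 = 112.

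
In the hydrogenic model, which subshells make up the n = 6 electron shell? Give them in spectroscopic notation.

For n = 6, ℓ runs from 0 to 5. In spectroscopic notation ℓ = 0,1,2,… ↔ s,p,d,f,g,h,i, so the subshells are 6s, 6p, 6d, 6f, 6g, 6h.

6s, 6p, 6d, 6f, 6g, 6h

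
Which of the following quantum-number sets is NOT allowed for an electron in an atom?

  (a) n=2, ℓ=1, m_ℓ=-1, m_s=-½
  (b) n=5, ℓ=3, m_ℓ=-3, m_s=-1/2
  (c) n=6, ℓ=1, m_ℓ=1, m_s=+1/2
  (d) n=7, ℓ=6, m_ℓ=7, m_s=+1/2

(d) has |m_ℓ| = 7 > ℓ = 6, violating −ℓ ≤ m_ℓ ≤ ℓ.
The remaining sets (a), (b), (c) satisfy all four rules.

(d)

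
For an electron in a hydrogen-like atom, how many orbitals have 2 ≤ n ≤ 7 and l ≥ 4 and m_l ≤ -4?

10

Work shell by shell — for each n, count the (l, m_l) pairs that satisfy l ≥ 4 and m_l ≤ -4:
n=5 → 1; n=6 → 3; n=7 → 6.
Total orbitals: 1 + 3 + 6 = 10.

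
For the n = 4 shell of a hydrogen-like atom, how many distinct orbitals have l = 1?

For n = 4, l ranges over 0 … 3.
The (l, ml) pairs meeting l = 1 give: l=1 → 3.
Total orbitals: 3.

3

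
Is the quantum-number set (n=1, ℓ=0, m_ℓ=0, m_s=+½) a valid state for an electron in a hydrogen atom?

Allowed

n = 1 is a positive integer. ℓ = 0 satisfies 0 ≤ ℓ ≤ n−1 = 0. m_ℓ = 0 lies in the range −ℓ … +ℓ (here 0). m_s = +1/2 is one of ±1/2.
All four constraints are satisfied.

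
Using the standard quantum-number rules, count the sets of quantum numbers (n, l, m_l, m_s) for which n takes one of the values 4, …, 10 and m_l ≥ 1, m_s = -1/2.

Go shell by shell, enumerating (l, m_l) with m_l ≥ 1:
n=4 → 6; n=5 → 10; n=6 → 15; n=7 → 21; n=8 → 28; n=9 → 36; n=10 → 45.
Orbitals: 6 + 10 + 15 + 21 + 28 + 36 + 45 = 161. With m_s fixed to -1/2 there is one state per orbital, so 161 states.

161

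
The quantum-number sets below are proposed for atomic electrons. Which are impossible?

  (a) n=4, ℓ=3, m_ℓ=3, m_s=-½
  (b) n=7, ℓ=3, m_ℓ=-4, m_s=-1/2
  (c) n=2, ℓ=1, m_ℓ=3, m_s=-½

(b) and (c)

(b) has |m_ℓ| = 4 > ℓ = 3, violating −ℓ ≤ m_ℓ ≤ ℓ.
(c) has |m_ℓ| = 3 > ℓ = 1, violating −ℓ ≤ m_ℓ ≤ ℓ.
The remaining set (a) satisfies all four rules.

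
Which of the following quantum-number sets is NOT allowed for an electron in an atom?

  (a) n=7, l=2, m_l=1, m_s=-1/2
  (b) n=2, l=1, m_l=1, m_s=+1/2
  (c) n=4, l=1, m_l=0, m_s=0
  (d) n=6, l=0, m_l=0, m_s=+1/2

(c) has m_s = 0, but an electron's spin must be ±1/2.
The remaining sets (a), (b), (d) satisfy all four rules.

(c)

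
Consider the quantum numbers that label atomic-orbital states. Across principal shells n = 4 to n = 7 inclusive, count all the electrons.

Shell n has n² orbitals: 4²=16 + 5²=25 + 6²=36 + 7²=49 = 126 orbitals.
Two spin states per orbital: 2 × 126 = 252 electrons.

252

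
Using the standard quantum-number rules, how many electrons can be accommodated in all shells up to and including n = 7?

280

Total orbitals = 1² + 2² + 3² + 4² + 5² + 6² + 7² = 140. Doubling for spin gives 280 electrons.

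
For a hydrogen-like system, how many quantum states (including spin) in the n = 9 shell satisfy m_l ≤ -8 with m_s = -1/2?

1

The (l, m_l) pairs meeting m_l ≤ -8 give: l=8 → 1.
Orbitals: 1. With m_s fixed to a single value there is one state per orbital, giving 1 state.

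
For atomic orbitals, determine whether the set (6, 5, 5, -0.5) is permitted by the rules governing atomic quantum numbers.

Yes

n = 6 is a positive integer. ℓ = 5 satisfies 0 ≤ ℓ ≤ n−1 = 5. m_ℓ = 5 lies in the range −ℓ … +ℓ (here −5 … 5). m_s = -1/2 is one of ±1/2.
All four constraints are satisfied.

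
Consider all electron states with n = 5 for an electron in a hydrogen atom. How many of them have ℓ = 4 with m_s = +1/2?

Go through ℓ = 0, …, 4 (the values permitted for n = 5).
Per ℓ-value: ℓ=4 → 9.
Orbitals: 9. With m_s fixed to a single value there is one state per orbital, giving 9 states.

9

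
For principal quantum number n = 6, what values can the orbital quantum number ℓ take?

ℓ is an integer with 0 ≤ ℓ ≤ n−1, so for n = 6: ℓ = 0, 1, 2, 3, 4, 5.

0, 1, 2, 3, 4, 5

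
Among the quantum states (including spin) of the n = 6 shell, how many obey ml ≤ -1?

30

Go through l = 0, …, 5 (the values permitted for n = 6).
The (l, ml) pairs meeting ml ≤ -1 give: l=1 → 1; l=2 → 2; l=3 → 3; l=4 → 4; l=5 → 5.
Orbitals: 1 + 2 + 3 + 4 + 5 = 15. Each orbital carries two spin states, so 15 × 2 = 30 states.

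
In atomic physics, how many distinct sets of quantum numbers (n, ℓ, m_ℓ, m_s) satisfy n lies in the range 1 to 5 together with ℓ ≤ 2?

64

Work shell by shell — for each n, count the (ℓ, m_ℓ) pairs that satisfy ℓ ≤ 2:
n=1 → 1; n=2 → 4; n=3 → 9; n=4 → 9; n=5 → 9.
Orbitals: 1 + 4 + 9 + 9 + 9 = 32. Including both spin states (m_s = ±1/2) gives 2 × 32 = 64 states.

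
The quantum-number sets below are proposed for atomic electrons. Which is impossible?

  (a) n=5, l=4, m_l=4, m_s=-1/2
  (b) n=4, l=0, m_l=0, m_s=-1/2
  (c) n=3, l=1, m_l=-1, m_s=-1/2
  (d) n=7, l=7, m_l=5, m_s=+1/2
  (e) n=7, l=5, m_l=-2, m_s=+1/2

(d) has l = 7 ≥ n = 7, violating 0 ≤ l ≤ n−1.
The remaining sets (a), (b), (c), (e) satisfy all four rules.

(d)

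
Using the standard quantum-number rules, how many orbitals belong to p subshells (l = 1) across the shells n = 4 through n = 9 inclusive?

18

A p subshell (l = 1) exists for every n ≥ 2, so shells n = 4, 5, 6, 7, 8, 9 each contribute one — 6 subshells.
Since each p subshell has 2·1+1 = 3 orbitals, the total is 6 × 3 = 18.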